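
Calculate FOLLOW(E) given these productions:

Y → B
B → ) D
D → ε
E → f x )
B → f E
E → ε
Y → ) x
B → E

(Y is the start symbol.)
To compute FOLLOW(E), find every occurrence of E on a right-hand side N → α E β: add FIRST(β) \ {ε}, and if β is empty or nullable also add FOLLOW(N). Iterate to a fixed point.

In B → f E: E is at the end, add FOLLOW(B)
In B → E: E is at the end, add FOLLOW(B)

The FOLLOW sets referred to above (computed the same way, to a fixed point):
  FOLLOW(B) = { $ }

Taking the union: FOLLOW(E) = { $ }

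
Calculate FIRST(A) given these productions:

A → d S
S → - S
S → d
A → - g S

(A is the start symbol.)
From A → d S:
  - d is a terminal: add 'd' and stop
From A → - g S:
  - '-' is a terminal: add '-' and stop

Collecting: FIRST(A) = { '-', 'd' }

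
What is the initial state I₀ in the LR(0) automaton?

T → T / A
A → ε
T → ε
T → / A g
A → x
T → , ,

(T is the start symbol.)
First, augment the grammar with T' → T
I₀ = CLOSURE({ [T' → . T] }):
  [T' → . T] has the dot before T: add [T → . T / A], [T → .], [T → . / A g], [T → . , ,]
No further items can be added.

I₀ = { [T → . , ,], [T → . / A g], [T → . T / A], [T → .], [T' → . T] }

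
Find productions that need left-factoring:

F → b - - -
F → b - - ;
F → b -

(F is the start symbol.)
Yes, F has productions with common prefix 'b -'

Left-factoring is needed when two productions for the same non-terminal
share a common prefix on the right-hand side.

Productions for F:
  F → b - - -
  F → b - - ;
  F → b -

Found common prefix 'b -' in productions for F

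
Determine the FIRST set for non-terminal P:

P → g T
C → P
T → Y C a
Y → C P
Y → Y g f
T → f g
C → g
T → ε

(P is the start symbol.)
{ 'g' }

To compute FIRST(P), examine every production with P on the left-hand side, reading each right-hand side left to right until a non-nullable symbol is reached.

From P → g T:
  - g is a terminal: add 'g' and stop

Collecting: FIRST(P) = { 'g' }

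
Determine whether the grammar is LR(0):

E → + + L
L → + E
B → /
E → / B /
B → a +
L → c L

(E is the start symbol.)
A grammar is LR(0) if no state in the canonical LR(0) collection has:
  - both a shift item (dot before a terminal) and a complete item (shift-reduce conflict), or
  - two or more complete items (reduce-reduce conflict; the accept item [E' → E .] counts as a complete item here).

Augment with E' → E and build the canonical LR(0) collection (I0 = CLOSURE({[E' → . E]}), then GOTO on every symbol after a dot until no new states appear). It has 15 states:
  I0: { [E → . + + L], [E → . / B /], [E' → . E] }  — shift
  I1: { [E → + . + L] }  — shift
  I2: { [B → . /], [B → . a +], [E → / . B /] }  — shift
  I3: { [E' → E .] }  — accept
  I4: { [B → / .] }  — reduce
  I5: { [E → / B . /] }  — shift
  I6: { [B → a . +] }  — shift
  I7: { [B → a + .] }  — reduce
  I8: { [E → / B / .] }  — reduce
  I9: { [E → + + . L], [L → . + E], [L → . c L] }  — shift
  I10: { [E → . + + L], [E → . / B /], [L → + . E] }  — shift
  I11: { [E → + + L .] }  — reduce
  I12: { [L → . + E], [L → . c L], [L → c . L] }  — shift
  I13: { [L → c L .] }  — reduce
  I14: { [L → + E .] }  — reduce

Every state is either a pure shift/goto state or contains exactly one complete item and nothing to shift — no conflicts. The grammar is LR(0).

Answer: Yes, the grammar is LR(0)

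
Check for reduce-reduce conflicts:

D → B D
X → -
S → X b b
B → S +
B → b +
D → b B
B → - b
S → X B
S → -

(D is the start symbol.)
Yes — I1: [S → - .] vs [X → - .]

A reduce-reduce conflict occurs when an LR(0) state has two complete items [A → α .] and [B → β .] — both call for a reduction, and with no lookahead the parser cannot choose between them.

Augment with D' → D and build the canonical LR(0) collection (I0 = CLOSURE({[D' → . D]}), then GOTO on every symbol after a dot until no new states appear). It has 16 states:
  I0: { [B → . - b], [B → . S +], [B → . b +], [D → . B D], [D → . b B], [D' → . D], [S → . -], [S → . X B], [S → . X b b], [X → . -] }  — shift
  I1: { [B → - . b], [S → - .], [X → - .] }  — shift, 2 reduces
  I2: { [B → . - b], [B → . S +], [B → . b +], [D → . B D], [D → . b B], [D → B . D], [S → . -], [S → . X B], [S → . X b b], [X → . -] }  — shift
  I3: { [D' → D .] }  — accept
  I4: { [B → S . +] }  — shift
  I5: { [B → . - b], [B → . S +], [B → . b +], [S → . -], [S → . X B], [S → . X b b], [S → X . B], [S → X . b b], [X → . -] }  — shift
  I6: { [B → . - b], [B → . S +], [B → . b +], [B → b . +], [D → b . B], [S → . -], [S → . X B], [S → . X b b], [X → . -] }  — shift
  I7: { [B → b + .] }  — reduce
  I8: { [D → b B .] }  — reduce
  I9: { [B → b . +] }  — shift
  I10: { [S → X B .] }  — reduce
  I11: { [B → b . +], [S → X b . b] }  — shift
  I12: { [S → X b b .] }  — reduce
  I13: { [B → S + .] }  — reduce
  I14: { [D → B D .] }  — reduce
  I15: { [B → - b .] }  — reduce

I1 contains complete items [S → - .], [X → - .] — reduce-reduce conflict.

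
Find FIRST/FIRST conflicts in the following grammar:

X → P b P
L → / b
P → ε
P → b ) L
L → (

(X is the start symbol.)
No FIRST/FIRST conflicts.

Productions for L:
  L → / b: FIRST = { '/' }
  L → (: FIRST = { '(' }
Productions for P:
  P → ε: FIRST = { ε }
  P → b ) L: FIRST = { 'b' }
X has only one production, so no FIRST/FIRST conflict is possible there.

All alternatives of each non-terminal have pairwise disjoint FIRST sets.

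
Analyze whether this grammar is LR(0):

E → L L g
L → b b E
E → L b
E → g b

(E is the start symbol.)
No. Shift-reduce conflict between [E → L b .] and [L → b . b E]

A grammar is LR(0) if no state in the canonical LR(0) collection has:
  - both a shift item (dot before a terminal) and a complete item (shift-reduce conflict), or
  - two or more complete items (reduce-reduce conflict; the accept item [E' → E .] counts as a complete item here).

Augment with E' → E and build the canonical LR(0) collection (I0 = CLOSURE({[E' → . E]}), then GOTO on every symbol after a dot until no new states appear). It has 11 states:
  I0: { [E → . L L g], [E → . L b], [E → . g b], [E' → . E], [L → . b b E] }  — shift
  I1: { [E' → E .] }  — accept
  I2: { [E → L . L g], [E → L . b], [L → . b b E] }  — shift
  I3: { [L → b . b E] }  — shift
  I4: { [E → g . b] }  — shift
  I5: { [E → g b .] }  — reduce
  I6: { [E → . L L g], [E → . L b], [E → . g b], [L → . b b E], [L → b b . E] }  — shift
  I7: { [L → b b E .] }  — reduce
  I8: { [E → L L . g] }  — shift
  I9: { [E → L b .], [L → b . b E] }  — shift, reduce
  I10: { [E → L L g .] }  — reduce

Conflict in state I9:
  Shift-reduce conflict between [E → L b .] and [L → b . b E]
So the grammar is NOT LR(0).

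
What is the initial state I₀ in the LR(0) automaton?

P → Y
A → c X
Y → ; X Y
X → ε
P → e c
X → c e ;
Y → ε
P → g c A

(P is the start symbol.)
{ [P → . Y], [P → . e c], [P → . g c A], [P' → . P], [Y → . ; X Y], [Y → .] }

First, augment the grammar with P' → P
I₀ = CLOSURE({ [P' → . P] }):
  [P' → . P] has the dot before P: add [P → . Y], [P → . e c], [P → . g c A]
  [P → . Y] has the dot before Y: add [Y → . ; X Y], [Y → .]
No further items can be added.

I₀ = { [P → . Y], [P → . e c], [P → . g c A], [P' → . P], [Y → . ; X Y], [Y → .] }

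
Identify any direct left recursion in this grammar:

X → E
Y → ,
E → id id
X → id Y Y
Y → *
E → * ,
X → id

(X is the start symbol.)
No direct left recursion

Direct left recursion occurs when N → N α for some non-terminal N (the right-hand side begins with the left-hand side itself).

X → E: starts with E
Y → ,: starts with ','
E → id id: starts with id
X → id Y Y: starts with id
Y → *: starts with '*'
E → * ,: starts with '*'
X → id: starts with id

No direct left recursion found.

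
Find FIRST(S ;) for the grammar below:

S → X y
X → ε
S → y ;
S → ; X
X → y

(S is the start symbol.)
FIRST sets of the non-terminals involved (from the grammar, by fixed-point iteration):
  FIRST(S) = { ';', 'y' }

To compute FIRST(S ;), process the symbols left to right:
Symbol S is a non-terminal. Add FIRST(S) \ {ε} = { ';', 'y' }
S is not nullable (ε ∉ FIRST(S)), so stop here.
FIRST(S ;) = { ';', 'y' }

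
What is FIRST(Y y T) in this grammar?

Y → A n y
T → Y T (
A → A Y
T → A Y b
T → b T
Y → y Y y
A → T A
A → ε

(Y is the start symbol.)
{ 'b', 'n', 'y' }

FIRST sets of the non-terminals involved (from the grammar, by fixed-point iteration):
  FIRST(Y) = { 'b', 'n', 'y' }

To compute FIRST(Y y T), process the symbols left to right:
Symbol Y is a non-terminal. Add FIRST(Y) \ {ε} = { 'b', 'n', 'y' }
Y is not nullable (ε ∉ FIRST(Y)), so stop here.
FIRST(Y y T) = { 'b', 'n', 'y' }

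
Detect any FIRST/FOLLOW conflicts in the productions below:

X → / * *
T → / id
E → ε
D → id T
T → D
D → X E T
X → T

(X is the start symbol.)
No FIRST/FOLLOW conflicts.

A FIRST/FOLLOW conflict occurs when a non-terminal N has a nullable alternative N → β (β ⇒* ε) and another alternative N → α with FIRST(α) ∩ FOLLOW(N) ≠ ∅: on such a lookahead the parser cannot decide between expanding α and letting N vanish via β.

Nullable non-terminals: E.
E has a nullable alternative but only one production, so nothing to check.

D, T, X have no nullable alternative, so no FIRST/FOLLOW check is needed there.

No FIRST/FOLLOW conflicts found.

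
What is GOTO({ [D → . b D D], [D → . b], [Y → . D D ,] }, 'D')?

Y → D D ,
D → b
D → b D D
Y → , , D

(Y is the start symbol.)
GOTO(I, 'D') = CLOSURE({ [A → αX.β] : [A → α.Xβ] ∈ I, X = 'D' })

Items with dot before 'D', with the dot advanced:
  [Y → . D D ,] → [Y → D . D ,]
Closure of the advanced items:
  [Y → D . D ,] has the dot before D: add [D → . b], [D → . b D D]

GOTO = { [D → . b D D], [D → . b], [Y → D . D ,] }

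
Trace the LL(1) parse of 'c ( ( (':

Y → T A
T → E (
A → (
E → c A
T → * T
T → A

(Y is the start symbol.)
Stack is shown with the top on the left.

Stack      Input      Action
----------------------------
Y $        c ( ( ( $  output Y → T A
T A $      c ( ( ( $  output T → E (
E ( A $    c ( ( ( $  output E → c A
c A ( A $  c ( ( ( $  match 'c'
A ( A $    ( ( ( $    output A → (
( ( A $    ( ( ( $    match '('
( A $      ( ( $      match '('
A $        ( $        output A → (
( $        ( $        match '('
$          $          accept

The string is accepted.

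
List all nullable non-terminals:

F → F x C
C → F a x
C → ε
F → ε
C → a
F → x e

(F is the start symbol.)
A non-terminal is nullable if it can derive ε (the empty string): either it has an ε-production, or it has a production whose right-hand side consists entirely of nullable non-terminals.

ε-productions: C → ε, F → ε
So C, F are immediately nullable.
Every non-terminal is now nullable.
Nullable = { 'C', 'F' }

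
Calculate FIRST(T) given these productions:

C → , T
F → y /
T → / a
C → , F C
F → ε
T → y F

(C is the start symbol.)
{ '/', 'y' }

To compute FIRST(T), examine every production with T on the left-hand side, reading each right-hand side left to right until a non-nullable symbol is reached.

From T → / a:
  - '/' is a terminal: add '/' and stop
From T → y F:
  - y is a terminal: add 'y' and stop

Collecting: FIRST(T) = { '/', 'y' }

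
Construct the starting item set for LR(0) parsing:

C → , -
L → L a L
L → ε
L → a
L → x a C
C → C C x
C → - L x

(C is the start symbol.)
{ [C → . , -], [C → . - L x], [C → . C C x], [C' → . C] }

First, augment the grammar with C' → C
I₀ = CLOSURE({ [C' → . C] }):
  [C' → . C] has the dot before C: add [C → . , -], [C → . C C x], [C → . - L x]
No further items can be added.

I₀ = { [C → . , -], [C → . - L x], [C → . C C x], [C' → . C] }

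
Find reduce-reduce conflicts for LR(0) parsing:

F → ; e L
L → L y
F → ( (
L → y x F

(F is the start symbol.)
No reduce-reduce conflicts

Augment with F' → F and build the canonical LR(0) collection (I0 = CLOSURE({[F' → . F]}), then GOTO on every symbol after a dot until no new states appear). It has 11 states:
  I0: { [F → . ( (], [F → . ; e L], [F' → . F] }  — shift
  I1: { [F → ( . (] }  — shift
  I2: { [F → ; . e L] }  — shift
  I3: { [F' → F .] }  — accept
  I4: { [F → ; e . L], [L → . L y], [L → . y x F] }  — shift
  I5: { [F → ; e L .], [L → L . y] }  — shift, reduce
  I6: { [L → y . x F] }  — shift
  I7: { [F → . ( (], [F → . ; e L], [L → y x . F] }  — shift
  I8: { [L → y x F .] }  — reduce
  I9: { [L → L y .] }  — reduce
  I10: { [F → ( ( .] }  — reduce

No state contains more than one complete item.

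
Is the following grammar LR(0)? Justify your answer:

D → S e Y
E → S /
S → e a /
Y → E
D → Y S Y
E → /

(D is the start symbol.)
Yes, the grammar is LR(0)

A grammar is LR(0) if no state in the canonical LR(0) collection has:
  - both a shift item (dot before a terminal) and a complete item (shift-reduce conflict), or
  - two or more complete items (reduce-reduce conflict; the accept item [D' → D .] counts as a complete item here).

Augment with D' → D and build the canonical LR(0) collection (I0 = CLOSURE({[D' → . D]}), then GOTO on every symbol after a dot until no new states appear). It has 15 states:
  I0: { [D → . S e Y], [D → . Y S Y], [D' → . D], [E → . /], [E → . S /], [S → . e a /], [Y → . E] }  — shift
  I1: { [E → / .] }  — reduce
  I2: { [D' → D .] }  — accept
  I3: { [Y → E .] }  — reduce
  I4: { [D → S . e Y], [E → S . /] }  — shift
  I5: { [D → Y . S Y], [S → . e a /] }  — shift
  I6: { [S → e . a /] }  — shift
  I7: { [S → e a . /] }  — shift
  I8: { [S → e a / .] }  — reduce
  I9: { [D → Y S . Y], [E → . /], [E → . S /], [S → . e a /], [Y → . E] }  — shift
  I10: { [E → S . /] }  — shift
  I11: { [D → Y S Y .] }  — reduce
  I12: { [E → S / .] }  — reduce
  I13: { [D → S e . Y], [E → . /], [E → . S /], [S → . e a /], [Y → . E] }  — shift
  I14: { [D → S e Y .] }  — reduce

Every state is either a pure shift/goto state or contains exactly one complete item and nothing to shift — no conflicts. The grammar is LR(0).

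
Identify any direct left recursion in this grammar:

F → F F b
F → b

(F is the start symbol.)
Yes, F is left-recursive

Direct left recursion occurs when N → N α for some non-terminal N (the right-hand side begins with the left-hand side itself).

F → F F b: LEFT RECURSIVE (starts with F)
F → b: starts with b

The grammar has direct left recursion on: F.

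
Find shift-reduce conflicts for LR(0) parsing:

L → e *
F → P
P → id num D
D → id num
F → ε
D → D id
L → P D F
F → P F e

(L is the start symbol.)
Yes — I6: [P → id num D .] vs [D → D . id]; I11: [F → .] vs [D → D . id]; I13: [F → .] vs [P → . id num D]; I14: [D → D id .] vs [P → id . num D]

A shift-reduce conflict occurs when an LR(0) state has both:
  - a complete (reduce) item [A → α .] (dot at the end), and
  - a shift item [B → β . c γ] (dot before a terminal).

Augment with L' → L and build the canonical LR(0) collection (I0 = CLOSURE({[L' → . L]}), then GOTO on every symbol after a dot until no new states appear). It has 17 states:
  I0: { [L → . P D F], [L → . e *], [L' → . L], [P → . id num D] }  — shift
  I1: { [L' → L .] }  — accept
  I2: { [D → . D id], [D → . id num], [L → P . D F] }  — shift
  I3: { [L → e . *] }  — shift
  I4: { [P → id . num D] }  — shift
  I5: { [D → . D id], [D → . id num], [P → id num . D] }  — shift
  I6: { [D → D . id], [P → id num D .] }  — shift, reduce
  I7: { [D → id . num] }  — shift
  I8: { [D → id num .] }  — reduce
  I9: { [D → D id .] }  — reduce
  I10: { [L → e * .] }  — reduce
  I11: { [D → D . id], [F → . P F e], [F → . P], [F → .], [L → P D . F], [P → . id num D] }  — shift, reduce
  I12: { [L → P D F .] }  — reduce
  I13: { [F → . P F e], [F → . P], [F → .], [F → P . F e], [F → P .], [P → . id num D] }  — shift, 2 reduces
  I14: { [D → D id .], [P → id . num D] }  — shift, reduce
  I15: { [F → P F . e] }  — shift
  I16: { [F → P F e .] }  — reduce

I6 contains reduce item [P → id num D .] and shift item [D → D . id] — shift-reduce conflict.
I11 contains reduce item [F → .] and shift items [D → D . id], [P → . id num D] — shift-reduce conflict.
I13 contains reduce items [F → .], [F → P .] and shift item [P → . id num D] — shift-reduce conflict.
I14 contains reduce item [D → D id .] and shift item [P → id . num D] — shift-reduce conflict.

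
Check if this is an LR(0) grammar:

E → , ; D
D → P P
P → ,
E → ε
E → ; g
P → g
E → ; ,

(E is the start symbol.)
A grammar is LR(0) if no state in the canonical LR(0) collection has:
  - both a shift item (dot before a terminal) and a complete item (shift-reduce conflict), or
  - two or more complete items (reduce-reduce conflict; the accept item [E' → E .] counts as a complete item here).

Augment with E' → E and build the canonical LR(0) collection (I0 = CLOSURE({[E' → . E]}), then GOTO on every symbol after a dot until no new states appear). It has 12 states:
  I0: { [E → . , ; D], [E → . ; ,], [E → . ; g], [E → .], [E' → . E] }  — shift, reduce
  I1: { [E → , . ; D] }  — shift
  I2: { [E → ; . ,], [E → ; . g] }  — shift
  I3: { [E' → E .] }  — accept
  I4: { [E → ; , .] }  — reduce
  I5: { [E → ; g .] }  — reduce
  I6: { [D → . P P], [E → , ; . D], [P → . ,], [P → . g] }  — shift
  I7: { [P → , .] }  — reduce
  I8: { [E → , ; D .] }  — reduce
  I9: { [D → P . P], [P → . ,], [P → . g] }  — shift
  I10: { [P → g .] }  — reduce
  I11: { [D → P P .] }  — reduce

Conflict in state I0:
  Shift-reduce conflict between [E → .] and [E → . , ; D]
So the grammar is NOT LR(0).

Answer: No. Shift-reduce conflict between [E → .] and [E → . , ; D]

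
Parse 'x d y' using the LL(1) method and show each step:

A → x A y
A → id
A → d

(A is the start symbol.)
Stack is shown with the top on the left.

Stack    Input    Action
------------------------
A $      x d y $  output A → x A y
x A y $  x d y $  match 'x'
A y $    d y $    output A → d
d y $    d y $    match 'd'
y $      y $      match 'y'
$        $        accept

The string is accepted.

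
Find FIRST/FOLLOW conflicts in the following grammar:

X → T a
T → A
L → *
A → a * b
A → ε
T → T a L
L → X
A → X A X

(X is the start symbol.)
Nullable non-terminals: A, T.
FIRST sets used below: FIRST(X) = { 'a' }, FIRST(A) = { 'a', ε }, FIRST(T) = { 'a', ε }

A: nullable alternative(s) A → ε; FOLLOW(A) = { 'a' }
  A → a * b: FIRST \ {ε} = { 'a' } — overlaps FOLLOW(A) on { 'a' }: CONFLICT
  A → ε: FIRST \ {ε} = { } — this is the only nullable alternative, skip
  A → X A X: FIRST \ {ε} = { 'a' } — overlaps FOLLOW(A) on { 'a' }: CONFLICT

T: nullable alternative(s) T → A; FOLLOW(T) = { 'a' }
  T → A: FIRST \ {ε} = { 'a' } — this is the only nullable alternative, skip
  T → T a L: FIRST \ {ε} = { 'a' } — overlaps FOLLOW(T) on { 'a' }: CONFLICT

L, X have no nullable alternative, so no FIRST/FOLLOW check is needed there.

So the grammar has 3 FIRST/FOLLOW conflicts (marked CONFLICT above).

Answer: Yes. T → T a L with FOLLOW(T) on { 'a' }; A → a '*' b with FOLLOW(A) on { 'a' }; A → X A X with FOLLOW(A) on { 'a' }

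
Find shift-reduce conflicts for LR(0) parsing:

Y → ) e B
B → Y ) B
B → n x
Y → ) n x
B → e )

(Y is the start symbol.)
No shift-reduce conflicts

A shift-reduce conflict occurs when an LR(0) state has both:
  - a complete (reduce) item [A → α .] (dot at the end), and
  - a shift item [B → β . c γ] (dot before a terminal).

Augment with Y' → Y and build the canonical LR(0) collection (I0 = CLOSURE({[Y' → . Y]}), then GOTO on every symbol after a dot until no new states appear). It has 14 states:
  I0: { [Y → . ) e B], [Y → . ) n x], [Y' → . Y] }  — shift
  I1: { [Y → ) . e B], [Y → ) . n x] }  — shift
  I2: { [Y' → Y .] }  — accept
  I3: { [B → . Y ) B], [B → . e )], [B → . n x], [Y → ) e . B], [Y → . ) e B], [Y → . ) n x] }  — shift
  I4: { [Y → ) n . x] }  — shift
  I5: { [Y → ) n x .] }  — reduce
  I6: { [Y → ) e B .] }  — reduce
  I7: { [B → Y . ) B] }  — shift
  I8: { [B → e . )] }  — shift
  I9: { [B → n . x] }  — shift
  I10: { [B → n x .] }  — reduce
  I11: { [B → e ) .] }  — reduce
  I12: { [B → . Y ) B], [B → . e )], [B → . n x], [B → Y ) . B], [Y → . ) e B], [Y → . ) n x] }  — shift
  I13: { [B → Y ) B .] }  — reduce

No state contains both a complete item and a shift item.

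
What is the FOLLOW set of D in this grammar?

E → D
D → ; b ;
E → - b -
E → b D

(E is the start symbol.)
To compute FOLLOW(D), find every occurrence of D on a right-hand side N → α D β: add FIRST(β) \ {ε}, and if β is empty or nullable also add FOLLOW(N). Iterate to a fixed point.

In E → D: D is at the end, add FOLLOW(E)
In E → b D: D is at the end, add FOLLOW(E)

The FOLLOW sets referred to above (computed the same way, to a fixed point):
  FOLLOW(E) = { $ }

Taking the union: FOLLOW(D) = { $ }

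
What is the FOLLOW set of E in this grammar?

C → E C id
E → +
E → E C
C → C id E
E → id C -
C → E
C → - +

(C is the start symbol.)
To compute FOLLOW(E), find every occurrence of E on a right-hand side N → α E β: add FIRST(β) \ {ε}, and if β is empty or nullable also add FOLLOW(N). Iterate to a fixed point.

In C → E C id: E is followed by C id, add FIRST(C id) \ {ε} = { '+', '-', 'id' }
In E → E C: E is followed by C, add FIRST(C) \ {ε} = { '+', '-', 'id' }
In C → C id E: E is at the end, add FOLLOW(C)
In C → E: E is at the end, add FOLLOW(C)

The FOLLOW sets referred to above (computed the same way, to a fixed point):
  FOLLOW(C) = { $, '+', '-', 'id' }

Taking the union: FOLLOW(E) = { $, '+', '-', 'id' }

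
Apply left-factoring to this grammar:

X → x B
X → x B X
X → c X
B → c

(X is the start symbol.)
Left-factoring transforms A → αβ₁ | αβ₂ into A → αA' and A' → β₁ | β₂
(α is the longest common prefix among the alternatives). Repeat until
no nonterminal has two alternatives with a common prefix.

Round 1: X has alternatives sharing prefix 'x B'. Introduce X': X → x B X'
  Add: X' → ε
  Add: X' → X

No remaining common prefixes — done.

Resulting grammar:
X → x B X'
X' → ε
X' → X
X → c X
B → c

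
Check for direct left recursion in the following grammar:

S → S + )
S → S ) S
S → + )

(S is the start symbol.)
Yes, S is left-recursive

Direct left recursion occurs when N → N α for some non-terminal N (the right-hand side begins with the left-hand side itself).

S → S + ): LEFT RECURSIVE (starts with S)
S → S ) S: LEFT RECURSIVE (starts with S)
S → + ): starts with '+'

The grammar has direct left recursion on: S.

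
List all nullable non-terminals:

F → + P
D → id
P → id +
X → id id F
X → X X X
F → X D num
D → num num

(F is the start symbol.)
None

A non-terminal is nullable if it can derive ε (the empty string): either it has an ε-production, or it has a production whose right-hand side consists entirely of nullable non-terminals.

There are no ε-productions, so no non-terminal can derive ε.
No non-terminals are nullable.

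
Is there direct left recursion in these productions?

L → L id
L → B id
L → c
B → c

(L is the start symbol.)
L → L id: LEFT RECURSIVE (starts with L)
L → B id: starts with B
L → c: starts with c
B → c: starts with c

The grammar has direct left recursion on: L.

Answer: Yes, L is left-recursive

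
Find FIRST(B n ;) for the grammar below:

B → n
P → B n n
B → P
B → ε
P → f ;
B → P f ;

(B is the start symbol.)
{ 'f', 'n' }

FIRST sets of the non-terminals involved (from the grammar, by fixed-point iteration):
  FIRST(B) = { 'f', 'n', ε }

To compute FIRST(B n ;), process the symbols left to right:
Symbol B is a non-terminal. Add FIRST(B) \ {ε} = { 'f', 'n' }
B is nullable (ε ∈ FIRST(B)), continue to the next symbol.
Symbol n is a terminal. Add 'n' and stop.
FIRST(B n ;) = { 'f', 'n' }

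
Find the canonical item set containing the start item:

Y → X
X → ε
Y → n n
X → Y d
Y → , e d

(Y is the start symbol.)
{ [X → . Y d], [X → .], [Y → . , e d], [Y → . X], [Y → . n n], [Y' → . Y] }

First, augment the grammar with Y' → Y
I₀ = CLOSURE({ [Y' → . Y] }):
  [Y' → . Y] has the dot before Y: add [Y → . X], [Y → . n n], [Y → . , e d]
  [Y → . X] has the dot before X: add [X → .], [X → . Y d]
No further items can be added.

I₀ = { [X → . Y d], [X → .], [Y → . , e d], [Y → . X], [Y → . n n], [Y' → . Y] }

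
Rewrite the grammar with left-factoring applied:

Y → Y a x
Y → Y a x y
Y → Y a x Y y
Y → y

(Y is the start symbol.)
Y → Y a x Y'
Y' → ε
Y' → y
Y' → Y y
Y → y

Left-factoring transforms A → αβ₁ | αβ₂ into A → αA' and A' → β₁ | β₂
(α is the longest common prefix among the alternatives). Repeat until
no nonterminal has two alternatives with a common prefix.

Round 1: Y has alternatives sharing prefix 'Y a x'. Introduce Y': Y → Y a x Y'
  Add: Y' → ε
  Add: Y' → y
  Add: Y' → Y y

No remaining common prefixes — done.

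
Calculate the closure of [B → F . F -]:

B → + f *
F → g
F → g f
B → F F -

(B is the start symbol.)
Start with: [B → F . F -]
  [B → F . F -] has the dot before F: add [F → . g], [F → . g f]
No further items can be added.

CLOSURE = { [B → F . F -], [F → . g f], [F → . g] }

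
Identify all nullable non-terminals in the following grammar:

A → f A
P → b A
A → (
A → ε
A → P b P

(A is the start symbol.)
{ 'A' }

A non-terminal is nullable if it can derive ε (the empty string): either it has an ε-production, or it has a production whose right-hand side consists entirely of nullable non-terminals.

ε-productions: A → ε
So A is immediately nullable.
No further non-terminal can be added: every production for the remaining non-terminals contains a terminal or a non-nullable non-terminal.
Nullable = { 'A' }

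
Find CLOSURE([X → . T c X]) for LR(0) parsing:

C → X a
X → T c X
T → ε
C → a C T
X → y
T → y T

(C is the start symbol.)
{ [T → . y T], [T → .], [X → . T c X] }

Start with: [X → . T c X]
  [X → . T c X] has the dot before T: add [T → .], [T → . y T]
No further items can be added.

CLOSURE = { [T → . y T], [T → .], [X → . T c X] }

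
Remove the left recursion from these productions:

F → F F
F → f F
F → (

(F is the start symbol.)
F → f F F'
F → ( F'
F' → F F'
F' → ε

F is directly left-recursive. The standard transformation for
  A → A α₁ | ... | A α_m | β₁ | ... | β_n
is
  A  → β₁ A' | ... | β_n A'
  A' → α₁ A' | ... | α_m A' | ε

F → f F becomes F → f F F'
F → ( becomes F → ( F'
F → F F becomes F' → F F'
Add F' → ε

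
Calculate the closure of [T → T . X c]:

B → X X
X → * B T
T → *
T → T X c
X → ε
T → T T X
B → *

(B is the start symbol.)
To compute CLOSURE, for each item [A → α.Bβ] where B is a non-terminal, add [B → .γ] for all productions B → γ; repeat for the newly added items until nothing changes.

Start with: [T → T . X c]
  [T → T . X c] has the dot before X: add [X → . * B T], [X → .]
No further items can be added.

CLOSURE = { [T → T . X c], [X → . * B T], [X → .] }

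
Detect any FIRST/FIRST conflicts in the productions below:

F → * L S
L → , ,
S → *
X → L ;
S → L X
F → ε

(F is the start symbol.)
No FIRST/FIRST conflicts.

A FIRST/FIRST conflict occurs when two productions N → α and N → β for the same non-terminal have FIRST(α) ∩ FIRST(β) ≠ ∅ (with ε ∈ FIRST of a nullable right-hand side, so two nullable alternatives also conflict).

FIRST sets of the non-terminals at (or reachable through a nullable prefix from) the front of some alternative:
  FIRST(L) = { ',' }

Productions for F:
  F → * L S: FIRST = { '*' }
  F → ε: FIRST = { ε }
Productions for S:
  S → *: FIRST = { '*' }
  S → L X: FIRST = { ',' }
L, X have only one production, so no FIRST/FIRST conflict is possible there.

All alternatives of each non-terminal have pairwise disjoint FIRST sets.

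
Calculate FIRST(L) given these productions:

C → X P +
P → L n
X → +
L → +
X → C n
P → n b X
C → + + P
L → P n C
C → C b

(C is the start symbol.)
{ '+', 'n' }

FIRST sets of the other non-terminals involved (by the same procedure, iterated to a fixed point):
  FIRST(P) = { '+', 'n' }

From L → +:
  - '+' is a terminal: add '+' and stop
From L → P n C:
  - P is a non-terminal: add FIRST(P) \ {ε} = { '+', 'n' }
    P is not nullable, so stop

Collecting: FIRST(L) = { '+', 'n' }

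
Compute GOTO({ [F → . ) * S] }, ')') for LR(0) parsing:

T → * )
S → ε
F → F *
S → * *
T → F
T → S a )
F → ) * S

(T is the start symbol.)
{ [F → ) . * S] }

GOTO(I, ')') = CLOSURE({ [A → αX.β] : [A → α.Xβ] ∈ I, X = ')' })

Items with dot before ')', with the dot advanced:
  [F → . ) * S] → [F → ) . * S]
Closure adds nothing (no advanced item has the dot before a non-terminal).

GOTO = { [F → ) . * S] }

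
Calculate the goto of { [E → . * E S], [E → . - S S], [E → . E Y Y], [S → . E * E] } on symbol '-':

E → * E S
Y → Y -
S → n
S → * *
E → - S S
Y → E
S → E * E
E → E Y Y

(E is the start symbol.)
{ [E → - . S S], [E → . * E S], [E → . - S S], [E → . E Y Y], [S → . * *], [S → . E * E], [S → . n] }

GOTO(I, '-') = CLOSURE({ [A → αX.β] : [A → α.Xβ] ∈ I, X = '-' })

Items with dot before '-', with the dot advanced:
  [E → . - S S] → [E → - . S S]
Closure of the advanced items:
  [E → - . S S] has the dot before S: add [S → . n], [S → . * *], [S → . E * E]
  [S → . E * E] has the dot before E: add [E → . * E S], [E → . - S S], [E → . E Y Y]

GOTO = { [E → - . S S], [E → . * E S], [E → . - S S], [E → . E Y Y], [S → . * *], [S → . E * E], [S → . n] }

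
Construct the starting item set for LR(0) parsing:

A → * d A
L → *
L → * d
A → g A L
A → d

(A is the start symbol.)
First, augment the grammar with A' → A
I₀ = CLOSURE({ [A' → . A] }):
  [A' → . A] has the dot before A: add [A → . * d A], [A → . g A L], [A → . d]
No further items can be added.

I₀ = { [A → . * d A], [A → . d], [A → . g A L], [A' → . A] }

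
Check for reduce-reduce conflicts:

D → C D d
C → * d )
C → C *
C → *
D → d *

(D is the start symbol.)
Augment with D' → D and build the canonical LR(0) collection (I0 = CLOSURE({[D' → . D]}), then GOTO on every symbol after a dot until no new states appear). It has 11 states:
  I0: { [C → . * d )], [C → . *], [C → . C *], [D → . C D d], [D → . d *], [D' → . D] }  — shift
  I1: { [C → * . d )], [C → * .] }  — shift, reduce
  I2: { [C → . * d )], [C → . *], [C → . C *], [C → C . *], [D → . C D d], [D → . d *], [D → C . D d] }  — shift
  I3: { [D' → D .] }  — accept
  I4: { [D → d . *] }  — shift
  I5: { [D → d * .] }  — reduce
  I6: { [C → * . d )], [C → * .], [C → C * .] }  — shift, 2 reduces
  I7: { [D → C D . d] }  — shift
  I8: { [D → C D d .] }  — reduce
  I9: { [C → * d . )] }  — shift
  I10: { [C → * d ) .] }  — reduce

I6 contains complete items [C → * .], [C → C * .] — reduce-reduce conflict.

Answer: Yes — I6: [C → * .] vs [C → C * .]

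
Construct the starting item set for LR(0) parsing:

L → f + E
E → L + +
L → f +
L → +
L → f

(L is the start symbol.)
{ [L → . +], [L → . f + E], [L → . f +], [L → . f], [L' → . L] }

First, augment the grammar with L' → L
I₀ = CLOSURE({ [L' → . L] }):
  [L' → . L] has the dot before L: add [L → . f + E], [L → . f +], [L → . +], [L → . f]
No further items can be added.

I₀ = { [L → . +], [L → . f + E], [L → . f +], [L → . f], [L' → . L] }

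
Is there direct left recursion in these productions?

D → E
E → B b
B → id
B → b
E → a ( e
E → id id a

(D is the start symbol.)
No direct left recursion

Direct left recursion occurs when N → N α for some non-terminal N (the right-hand side begins with the left-hand side itself).

D → E: starts with E
E → B b: starts with B
B → id: starts with id
B → b: starts with b
E → a ( e: starts with a
E → id id a: starts with id

No direct left recursion found.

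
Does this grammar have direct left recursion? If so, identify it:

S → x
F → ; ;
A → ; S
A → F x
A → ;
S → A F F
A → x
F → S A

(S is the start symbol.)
S → x: starts with x
F → ; ;: starts with ';'
A → ; S: starts with ';'
A → F x: starts with F
A → ;: starts with ';'
S → A F F: starts with A
A → x: starts with x
F → S A: starts with S

No direct left recursion found.

Answer: No direct left recursion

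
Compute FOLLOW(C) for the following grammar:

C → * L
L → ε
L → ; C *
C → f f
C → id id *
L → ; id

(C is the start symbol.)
{ $, '*' }

To compute FOLLOW(C), find every occurrence of C on a right-hand side N → α C β: add FIRST(β) \ {ε}, and if β is empty or nullable also add FOLLOW(N). Iterate to a fixed point.

C is the start symbol, so $ ∈ FOLLOW(C).
In L → ; C *: C is followed by '*', add FIRST('*') \ {ε} = { '*' }

Taking the union: FOLLOW(C) = { $, '*' }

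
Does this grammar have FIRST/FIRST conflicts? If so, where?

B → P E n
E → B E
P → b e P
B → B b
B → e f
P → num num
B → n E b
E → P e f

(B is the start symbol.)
FIRST sets of the non-terminals at (or reachable through a nullable prefix from) the front of some alternative:
  FIRST(P) = { 'b', 'num' }
  FIRST(B) = { 'b', 'e', 'n', 'num' }

Productions for B:
  B → P E n: FIRST = { 'b', 'num' }
  B → B b: FIRST = { 'b', 'e', 'n', 'num' }
  B → e f: FIRST = { 'e' }
  B → n E b: FIRST = { 'n' }
Productions for E:
  E → B E: FIRST = { 'b', 'e', 'n', 'num' }
  E → P e f: FIRST = { 'b', 'num' }
Productions for P:
  P → b e P: FIRST = { 'b' }
  P → num num: FIRST = { 'num' }

Conflict for B: B → P E n and B → B b
  Overlap: { 'b', 'num' }
Conflict for B: B → B b and B → e f
  Overlap: { 'e' }
Conflict for B: B → B b and B → n E b
  Overlap: { 'n' }
Conflict for E: E → B E and E → P e f
  Overlap: { 'b', 'num' }

Answer: Yes. B → P E n / B → B b on { 'b', 'num' }; B → B b / B → e f on { 'e' }; B → B b / B → n E b on { 'n' }; E → B E / E → P e f on { 'b', 'num' }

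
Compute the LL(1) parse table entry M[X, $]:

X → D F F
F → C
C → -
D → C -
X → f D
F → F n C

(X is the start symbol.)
To find M[X, $], we find productions for X where $ is in the predict set (PREDICT(N → α) = (FIRST(α) \ {ε}) ∪ (FOLLOW(N) if α ⇒* ε)).

Relevant sets:
  FIRST(D) = { '-' }

X → D F F: PREDICT = { '-' }
X → f D: PREDICT = { 'f' }

M[X, $] is empty (no production applies)

Answer: Empty (error entry)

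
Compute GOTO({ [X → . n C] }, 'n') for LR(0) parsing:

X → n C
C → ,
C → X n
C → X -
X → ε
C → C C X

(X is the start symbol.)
{ [C → . ,], [C → . C C X], [C → . X -], [C → . X n], [X → . n C], [X → .], [X → n . C] }

GOTO(I, 'n') = CLOSURE({ [A → αX.β] : [A → α.Xβ] ∈ I, X = 'n' })

Items with dot before 'n', with the dot advanced:
  [X → . n C] → [X → n . C]
Closure of the advanced items:
  [X → n . C] has the dot before C: add [C → . ,], [C → . X n], [C → . X -], [C → . C C X]
  [C → . X n] has the dot before X: add [X → . n C], [X → .]

GOTO = { [C → . ,], [C → . C C X], [C → . X -], [C → . X n], [X → . n C], [X → .], [X → n . C] }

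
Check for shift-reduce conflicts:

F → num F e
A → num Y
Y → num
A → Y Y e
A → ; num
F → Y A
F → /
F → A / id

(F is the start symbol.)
Augment with F' → F and build the canonical LR(0) collection (I0 = CLOSURE({[F' → . F]}), then GOTO on every symbol after a dot until no new states appear). It has 20 states:
  I0: { [A → . ; num], [A → . Y Y e], [A → . num Y], [F → . /], [F → . A / id], [F → . Y A], [F → . num F e], [F' → . F], [Y → . num] }  — shift
  I1: { [F → / .] }  — reduce
  I2: { [A → ; . num] }  — shift
  I3: { [F → A . / id] }  — shift
  I4: { [F' → F .] }  — accept
  I5: { [A → . ; num], [A → . Y Y e], [A → . num Y], [A → Y . Y e], [F → Y . A], [Y → . num] }  — shift
  I6: { [A → . ; num], [A → . Y Y e], [A → . num Y], [A → num . Y], [F → . /], [F → . A / id], [F → . Y A], [F → . num F e], [F → num . F e], [Y → . num], [Y → num .] }  — shift, reduce
  I7: { [F → num F . e] }  — shift
  I8: { [A → . ; num], [A → . Y Y e], [A → . num Y], [A → Y . Y e], [A → num Y .], [F → Y . A], [Y → . num] }  — shift, reduce
  I9: { [F → Y A .] }  — reduce
  I10: { [A → Y . Y e], [A → Y Y . e], [Y → . num] }  — shift
  I11: { [A → num . Y], [Y → . num], [Y → num .] }  — shift, reduce
  I12: { [A → num Y .] }  — reduce
  I13: { [Y → num .] }  — reduce
  I14: { [A → Y Y . e] }  — shift
  I15: { [A → Y Y e .] }  — reduce
  I16: { [F → num F e .] }  — reduce
  I17: { [F → A / . id] }  — shift
  I18: { [F → A / id .] }  — reduce
  I19: { [A → ; num .] }  — reduce

I6 contains reduce item [Y → num .] and shift items [A → . ; num], [A → . num Y], [F → . /], [F → . num F e], [Y → . num] — shift-reduce conflict.
I8 contains reduce item [A → num Y .] and shift items [A → . ; num], [A → . num Y], [Y → . num] — shift-reduce conflict.
I11 contains reduce item [Y → num .] and shift item [Y → . num] — shift-reduce conflict.

Answer: Yes — I6: [Y → num .] vs [A → . ; num]; I8: [A → num Y .] vs [A → . ; num]; I11: [Y → num .] vs [Y → . num]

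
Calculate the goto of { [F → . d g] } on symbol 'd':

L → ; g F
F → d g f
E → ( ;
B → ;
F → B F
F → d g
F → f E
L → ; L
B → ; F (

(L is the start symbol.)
{ [F → d . g] }

GOTO(I, 'd') = CLOSURE({ [A → αX.β] : [A → α.Xβ] ∈ I, X = 'd' })

Items with dot before 'd', with the dot advanced:
  [F → . d g] → [F → d . g]
Closure adds nothing (no advanced item has the dot before a non-terminal).

GOTO = { [F → d . g] }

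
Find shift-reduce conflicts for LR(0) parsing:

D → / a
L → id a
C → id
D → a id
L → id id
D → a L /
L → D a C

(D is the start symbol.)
Yes — I6: [D → a id .] vs [L → id . a]

Augment with D' → D and build the canonical LR(0) collection (I0 = CLOSURE({[D' → . D]}), then GOTO on every symbol after a dot until no new states appear). It has 14 states:
  I0: { [D → . / a], [D → . a L /], [D → . a id], [D' → . D] }  — shift
  I1: { [D → / . a] }  — shift
  I2: { [D' → D .] }  — accept
  I3: { [D → . / a], [D → . a L /], [D → . a id], [D → a . L /], [D → a . id], [L → . D a C], [L → . id a], [L → . id id] }  — shift
  I4: { [L → D . a C] }  — shift
  I5: { [D → a L . /] }  — shift
  I6: { [D → a id .], [L → id . a], [L → id . id] }  — shift, reduce
  I7: { [L → id a .] }  — reduce
  I8: { [L → id id .] }  — reduce
  I9: { [D → a L / .] }  — reduce
  I10: { [C → . id], [L → D a . C] }  — shift
  I11: { [L → D a C .] }  — reduce
  I12: { [C → id .] }  — reduce
  I13: { [D → / a .] }  — reduce

I6 contains reduce item [D → a id .] and shift items [L → id . a], [L → id . id] — shift-reduce conflict.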